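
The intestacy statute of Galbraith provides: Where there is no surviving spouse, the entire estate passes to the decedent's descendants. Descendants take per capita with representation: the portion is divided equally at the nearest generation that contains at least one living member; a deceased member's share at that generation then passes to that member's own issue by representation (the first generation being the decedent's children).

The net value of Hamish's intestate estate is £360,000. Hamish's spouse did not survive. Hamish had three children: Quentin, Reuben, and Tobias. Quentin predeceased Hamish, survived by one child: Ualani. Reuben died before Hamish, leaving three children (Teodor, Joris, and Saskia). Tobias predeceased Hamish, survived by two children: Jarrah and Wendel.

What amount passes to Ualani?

The entire £360,000 passes to the descendants.
No child survives, so the initial division is made at the grandchildren's generation.
That amount (£360,000) is divided into 6 shares of £60,000: Ualani, Teodor, Joris, Saskia, Jarrah, and Wendel each take £60,000.

Ualani receives £60,000.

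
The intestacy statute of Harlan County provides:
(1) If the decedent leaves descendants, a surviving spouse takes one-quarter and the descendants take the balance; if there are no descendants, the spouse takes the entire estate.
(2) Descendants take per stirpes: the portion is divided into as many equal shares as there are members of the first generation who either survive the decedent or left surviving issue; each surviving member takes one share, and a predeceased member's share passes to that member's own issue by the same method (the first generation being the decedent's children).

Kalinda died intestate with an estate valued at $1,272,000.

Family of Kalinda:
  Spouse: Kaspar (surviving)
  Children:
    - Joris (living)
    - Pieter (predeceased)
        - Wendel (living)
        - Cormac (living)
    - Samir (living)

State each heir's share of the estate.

Kaspar takes one-quarter of $1,272,000 = $318,000. The remaining $954,000 passes to the descendants.
The descendants' portion ($954,000) is divided into 3 shares of $318,000: Joris and Samir each take $318,000; Pieter's $318,000 share passes to Pieter's issue.
Pieter's share ($318,000) is divided into 2 shares of $159,000: Wendel and Cormac each take $159,000.

Kaspar: $318,000; Joris: $318,000; Wendel: $159,000; Cormac: $159,000; Samir: $318,000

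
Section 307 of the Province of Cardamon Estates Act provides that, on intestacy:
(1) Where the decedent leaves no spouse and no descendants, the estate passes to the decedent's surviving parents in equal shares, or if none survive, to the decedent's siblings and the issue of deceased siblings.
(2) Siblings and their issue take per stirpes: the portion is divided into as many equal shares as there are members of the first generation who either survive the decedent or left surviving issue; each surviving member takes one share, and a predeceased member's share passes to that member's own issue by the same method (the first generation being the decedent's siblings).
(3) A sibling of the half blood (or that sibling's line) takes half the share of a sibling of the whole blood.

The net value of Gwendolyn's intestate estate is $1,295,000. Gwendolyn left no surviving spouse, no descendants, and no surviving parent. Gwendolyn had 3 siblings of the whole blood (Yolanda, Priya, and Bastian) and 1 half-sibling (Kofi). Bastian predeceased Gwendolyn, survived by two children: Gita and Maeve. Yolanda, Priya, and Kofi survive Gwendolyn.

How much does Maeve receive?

Maeve receives $185,000.

The entire $1,295,000 passes to the siblings and their issue.
Counting each half-blood sibling's line as half a unit, there are 7/2 units in $1,295,000, so one unit is $370,000. Whole-blood lines (Yolanda, Priya, and Bastian) take $370,000 each; half-blood lines (Kofi) take $185,000 each.
Bastian's share ($370,000) is divided into 2 shares of $185,000: Gita and Maeve each take $185,000.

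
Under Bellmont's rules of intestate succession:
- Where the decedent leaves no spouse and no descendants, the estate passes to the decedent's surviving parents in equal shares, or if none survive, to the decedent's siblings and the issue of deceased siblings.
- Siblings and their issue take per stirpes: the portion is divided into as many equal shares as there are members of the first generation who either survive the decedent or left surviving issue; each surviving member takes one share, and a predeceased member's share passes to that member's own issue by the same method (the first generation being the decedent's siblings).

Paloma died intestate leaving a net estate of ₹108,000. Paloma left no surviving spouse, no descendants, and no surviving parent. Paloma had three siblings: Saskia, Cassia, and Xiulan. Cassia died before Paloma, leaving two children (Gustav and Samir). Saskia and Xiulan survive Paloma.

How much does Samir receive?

The entire ₹108,000 passes to the siblings and their issue.
That amount (₹108,000) is divided into 3 shares of ₹36,000: Saskia and Xiulan each take ₹36,000; Cassia's ₹36,000 share passes to Cassia's issue.
Cassia's share (₹36,000) is divided into 2 shares of ₹18,000: Gustav and Samir each take ₹18,000.

Samir receives ₹18,000.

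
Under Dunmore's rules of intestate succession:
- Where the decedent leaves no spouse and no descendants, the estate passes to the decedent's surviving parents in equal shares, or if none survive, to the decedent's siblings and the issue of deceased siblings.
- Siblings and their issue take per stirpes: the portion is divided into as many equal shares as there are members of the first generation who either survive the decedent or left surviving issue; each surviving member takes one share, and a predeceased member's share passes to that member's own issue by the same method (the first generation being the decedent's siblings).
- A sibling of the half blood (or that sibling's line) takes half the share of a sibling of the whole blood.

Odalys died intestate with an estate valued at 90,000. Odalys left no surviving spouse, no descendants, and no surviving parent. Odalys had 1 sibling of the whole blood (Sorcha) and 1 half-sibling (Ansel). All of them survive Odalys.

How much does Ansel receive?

Ansel receives 30,000.

The entire 90,000 passes to the siblings and their issue.
Counting each half-blood sibling's line as half a unit, there are 3/2 units in 90,000, so one unit is 60,000. Whole-blood lines (Sorcha) take 60,000 each; half-blood lines (Ansel) take 30,000 each.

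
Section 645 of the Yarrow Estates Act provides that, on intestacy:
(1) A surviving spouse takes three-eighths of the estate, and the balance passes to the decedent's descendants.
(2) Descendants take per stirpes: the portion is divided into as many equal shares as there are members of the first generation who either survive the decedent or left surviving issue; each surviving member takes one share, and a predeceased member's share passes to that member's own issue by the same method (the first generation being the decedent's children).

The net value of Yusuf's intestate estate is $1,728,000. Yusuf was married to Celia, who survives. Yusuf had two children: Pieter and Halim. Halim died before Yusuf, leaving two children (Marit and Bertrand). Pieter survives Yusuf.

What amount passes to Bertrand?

Bertrand receives $270,000.

Celia takes three-eighths of $1,728,000 = $648,000. The remaining $1,080,000 passes to the descendants.
The descendants' portion ($1,080,000) is divided into 2 shares of $540,000: Pieter takes $540,000; Halim's $540,000 share passes to Halim's issue.
Halim's share ($540,000) is divided into 2 shares of $270,000: Marit and Bertrand each take $270,000.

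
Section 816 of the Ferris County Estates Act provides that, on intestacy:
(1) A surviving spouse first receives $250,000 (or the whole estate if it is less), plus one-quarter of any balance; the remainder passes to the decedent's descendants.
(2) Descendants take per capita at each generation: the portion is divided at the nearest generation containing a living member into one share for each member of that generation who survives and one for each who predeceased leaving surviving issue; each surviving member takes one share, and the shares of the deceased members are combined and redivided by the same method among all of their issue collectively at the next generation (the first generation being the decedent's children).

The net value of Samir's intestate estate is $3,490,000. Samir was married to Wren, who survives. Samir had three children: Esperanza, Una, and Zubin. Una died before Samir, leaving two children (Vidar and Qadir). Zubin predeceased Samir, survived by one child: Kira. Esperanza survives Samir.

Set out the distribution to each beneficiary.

Wren first takes $250,000, leaving a balance of $3,240,000. Wren then takes one-quarter of the balance ($810,000), for a total of $1,060,000. The remaining $2,430,000 passes to the descendants.
The descendants' portion ($2,430,000) is divided at the children's generation into 3 shares of $810,000. Esperanza takes $810,000. The 2 shares of the deceased (Una and Zubin) are combined into a pool of $1,620,000.
That pool ($1,620,000) is divided at the grandchildren's generation equally among Vidar, Qadir, and Kira: $540,000 each.

Wren: $1,060,000; Esperanza: $810,000; Vidar: $540,000; Qadir: $540,000; Kira: $540,000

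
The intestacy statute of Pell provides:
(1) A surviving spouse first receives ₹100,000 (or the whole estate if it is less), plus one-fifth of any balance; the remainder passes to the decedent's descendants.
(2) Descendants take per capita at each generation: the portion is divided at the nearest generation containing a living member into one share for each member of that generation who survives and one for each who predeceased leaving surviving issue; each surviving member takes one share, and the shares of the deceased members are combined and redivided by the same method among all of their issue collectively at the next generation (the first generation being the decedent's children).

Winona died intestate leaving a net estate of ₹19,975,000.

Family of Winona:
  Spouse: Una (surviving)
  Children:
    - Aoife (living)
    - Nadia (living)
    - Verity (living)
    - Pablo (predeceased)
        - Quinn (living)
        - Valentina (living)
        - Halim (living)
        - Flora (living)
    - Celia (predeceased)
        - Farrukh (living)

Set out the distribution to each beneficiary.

Una: ₹4,075,000; Aoife: ₹3,180,000; Nadia: ₹3,180,000; Verity: ₹3,180,000; Quinn: ₹1,272,000; Valentina: ₹1,272,000; Halim: ₹1,272,000; Flora: ₹1,272,000; Farrukh: ₹1,272,000

Una first takes ₹100,000, leaving a balance of ₹19,875,000. Una then takes one-fifth of the balance (₹3,975,000), for a total of ₹4,075,000. The remaining ₹15,900,000 passes to the descendants.
The descendants' portion (₹15,900,000) is divided at the children's generation into 5 shares of ₹3,180,000. Aoife, Nadia, and Verity each take ₹3,180,000. The 2 shares of the deceased (Pablo and Celia) are combined into a pool of ₹6,360,000.
That pool (₹6,360,000) is divided at the grandchildren's generation equally among Quinn, Valentina, Halim, Flora, and Farrukh: ₹1,272,000 each.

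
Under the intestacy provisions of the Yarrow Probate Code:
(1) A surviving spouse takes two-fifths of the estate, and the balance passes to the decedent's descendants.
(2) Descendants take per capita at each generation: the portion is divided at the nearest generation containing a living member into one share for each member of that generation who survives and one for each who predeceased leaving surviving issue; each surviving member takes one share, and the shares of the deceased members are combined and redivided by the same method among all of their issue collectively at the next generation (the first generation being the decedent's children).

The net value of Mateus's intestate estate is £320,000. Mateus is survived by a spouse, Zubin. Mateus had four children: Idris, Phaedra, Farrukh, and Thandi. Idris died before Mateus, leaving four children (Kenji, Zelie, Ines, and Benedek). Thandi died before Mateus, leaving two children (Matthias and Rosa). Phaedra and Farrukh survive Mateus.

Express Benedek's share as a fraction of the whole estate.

Zubin takes two-fifths of £320,000 = £128,000. The remaining £192,000 passes to the descendants.
The descendants' portion (£192,000) is divided at the children's generation into 4 shares of £48,000. Phaedra and Farrukh each take £48,000. The 2 shares of the deceased (Idris and Thandi) are combined into a pool of £96,000.
That pool (£96,000) is divided at the grandchildren's generation equally among Kenji, Zelie, Ines, Benedek, Matthias, and Rosa: £16,000 each.

Benedek receives 1/20 of the estate.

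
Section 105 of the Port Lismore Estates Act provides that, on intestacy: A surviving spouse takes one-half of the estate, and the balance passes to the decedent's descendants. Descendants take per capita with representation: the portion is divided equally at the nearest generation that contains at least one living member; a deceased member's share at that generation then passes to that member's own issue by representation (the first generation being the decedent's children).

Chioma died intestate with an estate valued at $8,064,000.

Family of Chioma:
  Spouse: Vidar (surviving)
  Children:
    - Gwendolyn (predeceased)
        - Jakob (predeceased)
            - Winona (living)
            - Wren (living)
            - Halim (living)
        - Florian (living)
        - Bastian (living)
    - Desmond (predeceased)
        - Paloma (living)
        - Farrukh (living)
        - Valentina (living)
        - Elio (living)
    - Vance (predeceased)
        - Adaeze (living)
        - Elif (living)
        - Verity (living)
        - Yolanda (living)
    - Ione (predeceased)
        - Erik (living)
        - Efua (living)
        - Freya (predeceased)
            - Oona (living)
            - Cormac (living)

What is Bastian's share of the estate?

Vidar takes one-half of $8,064,000 = $4,032,000. The remaining $4,032,000 passes to the descendants.
No child survives, so the initial division is made at the grandchildren's generation.
The descendants' portion ($4,032,000) is divided into 14 shares of $288,000: Florian, Bastian, Paloma, Farrukh, Valentina, Elio, Adaeze, Elif, Verity, Yolanda, Erik, and Efua each take $288,000; Jakob's $288,000 share passes to Jakob's issue; Freya's $288,000 share passes to Freya's issue.
Jakob's share ($288,000) is divided into 3 shares of $96,000: Winona, Wren, and Halim each take $96,000.
Freya's share ($288,000) is divided into 2 shares of $144,000: Oona and Cormac each take $144,000.

Bastian receives $288,000.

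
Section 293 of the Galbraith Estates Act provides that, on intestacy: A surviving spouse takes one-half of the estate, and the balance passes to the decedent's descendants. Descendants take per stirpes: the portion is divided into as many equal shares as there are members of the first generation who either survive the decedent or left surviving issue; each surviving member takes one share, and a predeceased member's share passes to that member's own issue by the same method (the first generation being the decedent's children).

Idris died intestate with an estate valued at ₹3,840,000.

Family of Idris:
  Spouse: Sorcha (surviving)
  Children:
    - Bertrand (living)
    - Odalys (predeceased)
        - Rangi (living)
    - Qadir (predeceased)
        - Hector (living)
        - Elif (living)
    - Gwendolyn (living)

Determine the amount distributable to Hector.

Hector receives ₹240,000.

Sorcha takes one-half of ₹3,840,000 = ₹1,920,000. The remaining ₹1,920,000 passes to the descendants.
The descendants' portion (₹1,920,000) is divided into 4 shares of ₹480,000: Bertrand and Gwendolyn each take ₹480,000; Odalys's ₹480,000 share passes to Odalys's issue; Qadir's ₹480,000 share passes to Qadir's issue.
Odalys's share (₹480,000) passes entirely to Rangi.
Qadir's share (₹480,000) is divided into 2 shares of ₹240,000: Hector and Elif each take ₹240,000.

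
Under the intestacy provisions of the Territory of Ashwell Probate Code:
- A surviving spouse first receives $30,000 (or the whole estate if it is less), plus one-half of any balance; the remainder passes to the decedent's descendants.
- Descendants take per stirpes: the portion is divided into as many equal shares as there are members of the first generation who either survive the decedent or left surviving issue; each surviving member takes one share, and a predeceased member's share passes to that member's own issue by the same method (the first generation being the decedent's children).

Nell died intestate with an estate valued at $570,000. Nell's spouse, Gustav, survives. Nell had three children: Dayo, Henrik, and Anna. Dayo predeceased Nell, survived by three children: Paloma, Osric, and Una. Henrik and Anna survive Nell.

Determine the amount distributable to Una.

Gustav first takes $30,000, leaving a balance of $540,000. Gustav then takes one-half of the balance ($270,000), for a total of $300,000. The remaining $270,000 passes to the descendants.
The descendants' portion ($270,000) is divided into 3 shares of $90,000: Henrik and Anna each take $90,000; Dayo's $90,000 share passes to Dayo's issue.
Dayo's share ($90,000) is divided into 3 shares of $30,000: Paloma, Osric, and Una each take $30,000.

Una receives $30,000.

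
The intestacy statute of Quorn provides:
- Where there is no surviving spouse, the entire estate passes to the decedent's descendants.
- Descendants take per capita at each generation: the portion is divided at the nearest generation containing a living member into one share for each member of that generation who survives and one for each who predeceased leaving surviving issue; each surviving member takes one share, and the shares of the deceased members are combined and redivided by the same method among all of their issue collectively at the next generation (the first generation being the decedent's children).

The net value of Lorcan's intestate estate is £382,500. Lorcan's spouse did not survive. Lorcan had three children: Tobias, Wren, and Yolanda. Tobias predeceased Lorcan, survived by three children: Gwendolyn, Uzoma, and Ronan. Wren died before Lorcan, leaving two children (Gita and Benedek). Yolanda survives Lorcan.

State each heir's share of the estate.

Gwendolyn: £51,000; Uzoma: £51,000; Ronan: £51,000; Gita: £51,000; Benedek: £51,000; Yolanda: £127,500

The entire £382,500 passes to the descendants.
That amount (£382,500) is divided at the children's generation into 3 shares of £127,500. Yolanda takes £127,500. The 2 shares of the deceased (Tobias and Wren) are combined into a pool of £255,000.
That pool (£255,000) is divided at the grandchildren's generation equally among Gwendolyn, Uzoma, Ronan, Gita, and Benedek: £51,000 each.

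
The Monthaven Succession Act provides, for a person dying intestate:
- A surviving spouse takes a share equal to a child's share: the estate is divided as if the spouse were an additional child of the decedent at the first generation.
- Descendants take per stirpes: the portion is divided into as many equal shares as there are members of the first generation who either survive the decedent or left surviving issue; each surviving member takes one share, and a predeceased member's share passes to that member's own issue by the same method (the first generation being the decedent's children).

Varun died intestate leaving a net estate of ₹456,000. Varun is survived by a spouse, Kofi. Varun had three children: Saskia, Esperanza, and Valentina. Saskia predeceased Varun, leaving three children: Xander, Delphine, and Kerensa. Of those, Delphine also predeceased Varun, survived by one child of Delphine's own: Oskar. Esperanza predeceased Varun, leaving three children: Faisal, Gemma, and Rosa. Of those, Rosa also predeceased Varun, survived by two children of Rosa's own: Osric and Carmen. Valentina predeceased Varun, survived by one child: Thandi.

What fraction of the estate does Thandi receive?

Thandi receives 1/4 of the estate.

The spouse counts as an additional share at the children's level, so there are 4 primary shares of ₹114,000. Kofi takes one such share (₹114,000).
The children's combined portion (₹342,000) is divided into 3 shares of ₹114,000: Saskia's ₹114,000 share passes to Saskia's issue; Esperanza's ₹114,000 share passes to Esperanza's issue; Valentina's ₹114,000 share passes to Valentina's issue.
Saskia's share (₹114,000) is divided into 3 shares of ₹38,000: Xander and Kerensa each take ₹38,000; Delphine's ₹38,000 share passes to Delphine's issue.
Delphine's share (₹38,000) passes entirely to Oskar.
Esperanza's share (₹114,000) is divided into 3 shares of ₹38,000: Faisal and Gemma each take ₹38,000; Rosa's ₹38,000 share passes to Rosa's issue.
Rosa's share (₹38,000) is divided into 2 shares of ₹19,000: Osric and Carmen each take ₹19,000.
Valentina's share (₹114,000) passes entirely to Thandi.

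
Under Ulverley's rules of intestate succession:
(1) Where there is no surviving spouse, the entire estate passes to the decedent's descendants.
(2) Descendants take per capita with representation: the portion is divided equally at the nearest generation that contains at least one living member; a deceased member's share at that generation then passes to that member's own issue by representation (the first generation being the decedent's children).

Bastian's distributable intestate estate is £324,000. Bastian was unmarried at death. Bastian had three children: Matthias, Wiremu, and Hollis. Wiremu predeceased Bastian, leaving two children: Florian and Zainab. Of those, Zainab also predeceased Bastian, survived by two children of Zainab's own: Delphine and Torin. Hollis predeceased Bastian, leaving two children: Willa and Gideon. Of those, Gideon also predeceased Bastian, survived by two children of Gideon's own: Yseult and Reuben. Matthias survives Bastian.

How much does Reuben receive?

Reuben receives £27,000.

The entire £324,000 passes to the descendants.
That amount (£324,000) is divided into 3 shares of £108,000: Matthias takes £108,000; Wiremu's £108,000 share passes to Wiremu's issue; Hollis's £108,000 share passes to Hollis's issue.
Wiremu's share (£108,000) is divided into 2 shares of £54,000: Florian takes £54,000; Zainab's £54,000 share passes to Zainab's issue.
Zainab's share (£54,000) is divided into 2 shares of £27,000: Delphine and Torin each take £27,000.
Hollis's share (£108,000) is divided into 2 shares of £54,000: Willa takes £54,000; Gideon's £54,000 share passes to Gideon's issue.
Gideon's share (£54,000) is divided into 2 shares of £27,000: Yseult and Reuben each take £27,000.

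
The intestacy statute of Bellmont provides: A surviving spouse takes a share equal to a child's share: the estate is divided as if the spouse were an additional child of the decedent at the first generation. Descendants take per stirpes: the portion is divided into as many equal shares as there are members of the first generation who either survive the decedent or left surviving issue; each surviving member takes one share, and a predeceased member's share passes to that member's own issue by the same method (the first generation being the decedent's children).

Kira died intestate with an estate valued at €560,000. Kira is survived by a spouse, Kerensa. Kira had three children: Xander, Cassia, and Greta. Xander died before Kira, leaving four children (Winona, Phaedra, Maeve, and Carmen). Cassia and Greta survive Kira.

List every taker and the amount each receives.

The spouse counts as an additional share at the children's level, so there are 4 primary shares of €140,000. Kerensa takes one such share (€140,000).
The children's combined portion (€420,000) is divided into 3 shares of €140,000: Cassia and Greta each take €140,000; Xander's €140,000 share passes to Xander's issue.
Xander's share (€140,000) is divided into 4 shares of €35,000: Winona, Phaedra, Maeve, and Carmen each take €35,000.

Kerensa: €140,000; Winona: €35,000; Phaedra: €35,000; Maeve: €35,000; Carmen: €35,000; Cassia: €140,000; Greta: €140,000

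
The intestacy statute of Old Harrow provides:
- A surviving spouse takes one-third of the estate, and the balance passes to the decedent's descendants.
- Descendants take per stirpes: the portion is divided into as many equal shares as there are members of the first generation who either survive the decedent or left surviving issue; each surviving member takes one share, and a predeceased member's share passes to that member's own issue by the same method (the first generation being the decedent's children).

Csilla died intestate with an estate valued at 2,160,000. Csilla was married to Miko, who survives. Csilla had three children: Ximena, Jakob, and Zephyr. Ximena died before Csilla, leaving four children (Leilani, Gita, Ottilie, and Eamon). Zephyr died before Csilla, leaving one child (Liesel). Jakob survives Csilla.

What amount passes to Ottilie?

Ottilie receives 120,000.

Miko takes one-third of 2,160,000 = 720,000. The remaining 1,440,000 passes to the descendants.
The descendants' portion (1,440,000) is divided into 3 shares of 480,000: Jakob takes 480,000; Ximena's 480,000 share passes to Ximena's issue; Zephyr's 480,000 share passes to Zephyr's issue.
Ximena's share (480,000) is divided into 4 shares of 120,000: Leilani, Gita, Ottilie, and Eamon each take 120,000.
Zephyr's share (480,000) passes entirely to Liesel.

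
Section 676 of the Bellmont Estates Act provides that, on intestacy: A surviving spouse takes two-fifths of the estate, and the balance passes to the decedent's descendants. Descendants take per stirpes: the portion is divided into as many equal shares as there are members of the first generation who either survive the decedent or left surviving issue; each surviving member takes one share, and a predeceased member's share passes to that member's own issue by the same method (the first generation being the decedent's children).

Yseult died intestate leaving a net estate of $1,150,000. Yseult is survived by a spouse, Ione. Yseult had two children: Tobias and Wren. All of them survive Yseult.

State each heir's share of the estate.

Ione: $460,000; Tobias: $345,000; Wren: $345,000

Ione takes two-fifths of $1,150,000 = $460,000. The remaining $690,000 passes to the descendants.
The descendants' portion ($690,000) is divided into 2 shares of $345,000: Tobias and Wren each take $345,000.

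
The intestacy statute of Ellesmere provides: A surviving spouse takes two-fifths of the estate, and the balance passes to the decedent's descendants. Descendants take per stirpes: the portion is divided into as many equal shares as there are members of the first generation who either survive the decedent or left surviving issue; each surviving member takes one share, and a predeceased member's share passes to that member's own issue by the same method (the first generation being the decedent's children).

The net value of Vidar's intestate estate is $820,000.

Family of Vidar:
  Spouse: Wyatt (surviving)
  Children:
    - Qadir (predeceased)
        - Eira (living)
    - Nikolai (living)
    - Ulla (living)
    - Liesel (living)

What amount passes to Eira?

Wyatt takes two-fifths of $820,000 = $328,000. The remaining $492,000 passes to the descendants.
The descendants' portion ($492,000) is divided into 4 shares of $123,000: Nikolai, Ulla, and Liesel each take $123,000; Qadir's $123,000 share passes to Qadir's issue.
Qadir's share ($123,000) passes entirely to Eira.

Eira receives $123,000.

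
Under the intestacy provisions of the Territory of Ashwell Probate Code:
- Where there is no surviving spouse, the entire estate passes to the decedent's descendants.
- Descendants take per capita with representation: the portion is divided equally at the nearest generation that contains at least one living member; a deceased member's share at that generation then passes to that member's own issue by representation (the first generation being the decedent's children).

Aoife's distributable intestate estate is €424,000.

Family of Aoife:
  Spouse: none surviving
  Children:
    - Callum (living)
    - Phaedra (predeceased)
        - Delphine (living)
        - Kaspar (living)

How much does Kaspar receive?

Kaspar receives €106,000.

The entire €424,000 passes to the descendants.
That amount (€424,000) is divided into 2 shares of €212,000: Callum takes €212,000; Phaedra's €212,000 share passes to Phaedra's issue.
Phaedra's share (€212,000) is divided into 2 shares of €106,000: Delphine and Kaspar each take €106,000.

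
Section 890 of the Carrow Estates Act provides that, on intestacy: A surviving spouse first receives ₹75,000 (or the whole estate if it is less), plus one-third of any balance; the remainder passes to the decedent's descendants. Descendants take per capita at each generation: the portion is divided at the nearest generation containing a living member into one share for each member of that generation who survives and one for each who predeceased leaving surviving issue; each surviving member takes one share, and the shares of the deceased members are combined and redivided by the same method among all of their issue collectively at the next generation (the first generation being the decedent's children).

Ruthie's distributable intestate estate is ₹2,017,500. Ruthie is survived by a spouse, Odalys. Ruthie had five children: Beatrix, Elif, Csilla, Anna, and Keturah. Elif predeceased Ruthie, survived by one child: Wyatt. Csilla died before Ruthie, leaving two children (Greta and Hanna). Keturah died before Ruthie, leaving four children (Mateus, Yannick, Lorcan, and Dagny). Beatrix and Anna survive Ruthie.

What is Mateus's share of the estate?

Odalys first takes ₹75,000, leaving a balance of ₹1,942,500. Odalys then takes one-third of the balance (₹647,500), for a total of ₹722,500. The remaining ₹1,295,000 passes to the descendants.
The descendants' portion (₹1,295,000) is divided at the children's generation into 5 shares of ₹259,000. Beatrix and Anna each take ₹259,000. The 3 shares of the deceased (Elif, Csilla, and Keturah) are combined into a pool of ₹777,000.
That pool (₹777,000) is divided at the grandchildren's generation equally among Wyatt, Greta, Hanna, Mateus, Yannick, Lorcan, and Dagny: ₹111,000 each.

Mateus receives ₹111,000.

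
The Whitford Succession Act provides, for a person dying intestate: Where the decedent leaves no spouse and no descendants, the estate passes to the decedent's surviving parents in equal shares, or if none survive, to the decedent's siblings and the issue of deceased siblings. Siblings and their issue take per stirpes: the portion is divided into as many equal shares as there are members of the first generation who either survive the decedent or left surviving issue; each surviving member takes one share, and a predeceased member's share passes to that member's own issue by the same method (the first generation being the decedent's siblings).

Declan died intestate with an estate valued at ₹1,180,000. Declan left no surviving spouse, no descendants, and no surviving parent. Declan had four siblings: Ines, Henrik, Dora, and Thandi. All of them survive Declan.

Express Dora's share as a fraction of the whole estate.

The entire ₹1,180,000 passes to the siblings and their issue.
That amount (₹1,180,000) is divided into 4 shares of ₹295,000: Ines, Henrik, Dora, and Thandi each take ₹295,000.

Dora receives 1/4 of the estate.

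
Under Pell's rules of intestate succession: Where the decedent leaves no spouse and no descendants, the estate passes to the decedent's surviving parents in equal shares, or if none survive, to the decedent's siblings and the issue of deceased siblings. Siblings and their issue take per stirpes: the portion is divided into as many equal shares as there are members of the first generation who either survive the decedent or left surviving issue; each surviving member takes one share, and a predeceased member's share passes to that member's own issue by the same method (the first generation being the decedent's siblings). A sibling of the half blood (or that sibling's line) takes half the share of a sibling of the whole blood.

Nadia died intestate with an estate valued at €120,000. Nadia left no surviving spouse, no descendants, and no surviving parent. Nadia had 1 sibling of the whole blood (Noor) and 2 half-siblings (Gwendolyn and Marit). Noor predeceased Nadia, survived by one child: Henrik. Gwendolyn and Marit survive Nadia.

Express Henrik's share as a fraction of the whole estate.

Henrik receives 1/2 of the estate.

The entire €120,000 passes to the siblings and their issue.
Counting each half-blood sibling's line as half a unit, there are 2 units in €120,000, so one unit is €60,000. Whole-blood lines (Noor) take €60,000 each; half-blood lines (Gwendolyn and Marit) take €30,000 each.
Noor's share (€60,000) passes entirely to Henrik.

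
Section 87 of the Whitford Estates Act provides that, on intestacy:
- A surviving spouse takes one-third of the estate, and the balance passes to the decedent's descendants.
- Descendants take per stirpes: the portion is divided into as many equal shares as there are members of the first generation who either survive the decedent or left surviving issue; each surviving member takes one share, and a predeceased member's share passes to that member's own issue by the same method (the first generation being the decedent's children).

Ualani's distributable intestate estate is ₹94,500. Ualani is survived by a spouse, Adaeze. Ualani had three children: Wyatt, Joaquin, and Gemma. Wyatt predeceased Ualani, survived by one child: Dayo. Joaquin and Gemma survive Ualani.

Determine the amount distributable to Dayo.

Dayo receives ₹21,000.

Adaeze takes one-third of ₹94,500 = ₹31,500. The remaining ₹63,000 passes to the descendants.
The descendants' portion (₹63,000) is divided into 3 shares of ₹21,000: Joaquin and Gemma each take ₹21,000; Wyatt's ₹21,000 share passes to Wyatt's issue.
Wyatt's share (₹21,000) passes entirely to Dayo.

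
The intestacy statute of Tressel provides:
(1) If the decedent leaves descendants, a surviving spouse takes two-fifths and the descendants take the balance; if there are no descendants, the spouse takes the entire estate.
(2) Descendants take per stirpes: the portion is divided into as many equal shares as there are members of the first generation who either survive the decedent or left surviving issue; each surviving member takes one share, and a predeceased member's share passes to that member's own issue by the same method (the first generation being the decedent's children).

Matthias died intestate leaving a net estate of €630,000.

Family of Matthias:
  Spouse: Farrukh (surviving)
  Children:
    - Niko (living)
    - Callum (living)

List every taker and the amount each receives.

Farrukh: €252,000; Niko: €189,000; Callum: €189,000

Farrukh takes two-fifths of €630,000 = €252,000. The remaining €378,000 passes to the descendants.
The descendants' portion (€378,000) is divided into 2 shares of €189,000: Niko and Callum each take €189,000.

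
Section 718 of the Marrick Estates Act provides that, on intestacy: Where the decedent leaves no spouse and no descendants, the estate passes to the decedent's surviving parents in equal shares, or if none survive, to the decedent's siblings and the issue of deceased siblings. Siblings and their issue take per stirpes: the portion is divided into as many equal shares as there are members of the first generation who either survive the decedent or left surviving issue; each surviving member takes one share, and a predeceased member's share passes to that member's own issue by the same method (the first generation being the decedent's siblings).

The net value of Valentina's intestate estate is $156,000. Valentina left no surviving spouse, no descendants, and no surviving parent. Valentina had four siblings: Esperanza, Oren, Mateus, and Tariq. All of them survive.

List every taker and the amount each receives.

The entire $156,000 passes to the siblings and their issue.
That amount ($156,000) is divided into 4 shares of $39,000: Esperanza, Oren, Mateus, and Tariq each take $39,000.

Esperanza: $39,000; Oren: $39,000; Mateus: $39,000; Tariq: $39,000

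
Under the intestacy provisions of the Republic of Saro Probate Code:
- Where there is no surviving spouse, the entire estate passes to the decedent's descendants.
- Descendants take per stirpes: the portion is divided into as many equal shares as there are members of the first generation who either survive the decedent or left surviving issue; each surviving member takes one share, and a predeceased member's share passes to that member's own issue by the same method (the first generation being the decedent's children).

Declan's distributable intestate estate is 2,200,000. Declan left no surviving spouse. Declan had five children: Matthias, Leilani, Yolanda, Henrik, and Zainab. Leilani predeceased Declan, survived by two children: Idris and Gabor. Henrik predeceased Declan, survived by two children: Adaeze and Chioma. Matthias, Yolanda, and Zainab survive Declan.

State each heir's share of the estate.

Matthias: 440,000; Idris: 220,000; Gabor: 220,000; Yolanda: 440,000; Adaeze: 220,000; Chioma: 220,000; Zainab: 440,000

The entire 2,200,000 passes to the descendants.
That amount (2,200,000) is divided into 5 shares of 440,000: Matthias, Yolanda, and Zainab each take 440,000; Leilani's 440,000 share passes to Leilani's issue; Henrik's 440,000 share passes to Henrik's issue.
Leilani's share (440,000) is divided into 2 shares of 220,000: Idris and Gabor each take 220,000.
Henrik's share (440,000) is divided into 2 shares of 220,000: Adaeze and Chioma each take 220,000.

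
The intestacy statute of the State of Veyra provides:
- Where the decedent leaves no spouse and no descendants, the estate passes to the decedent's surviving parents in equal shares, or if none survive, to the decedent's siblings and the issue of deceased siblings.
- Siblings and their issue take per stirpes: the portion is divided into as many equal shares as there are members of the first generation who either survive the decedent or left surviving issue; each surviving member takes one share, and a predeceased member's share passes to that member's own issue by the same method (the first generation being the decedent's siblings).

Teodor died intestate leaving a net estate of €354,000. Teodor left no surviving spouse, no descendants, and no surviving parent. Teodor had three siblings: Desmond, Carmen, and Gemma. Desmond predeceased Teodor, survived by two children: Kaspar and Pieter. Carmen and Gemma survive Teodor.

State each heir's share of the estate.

The entire €354,000 passes to the siblings and their issue.
That amount (€354,000) is divided into 3 shares of €118,000: Carmen and Gemma each take €118,000; Desmond's €118,000 share passes to Desmond's issue.
Desmond's share (€118,000) is divided into 2 shares of €59,000: Kaspar and Pieter each take €59,000.

Kaspar: €59,000; Pieter: €59,000; Carmen: €118,000; Gemma: €118,000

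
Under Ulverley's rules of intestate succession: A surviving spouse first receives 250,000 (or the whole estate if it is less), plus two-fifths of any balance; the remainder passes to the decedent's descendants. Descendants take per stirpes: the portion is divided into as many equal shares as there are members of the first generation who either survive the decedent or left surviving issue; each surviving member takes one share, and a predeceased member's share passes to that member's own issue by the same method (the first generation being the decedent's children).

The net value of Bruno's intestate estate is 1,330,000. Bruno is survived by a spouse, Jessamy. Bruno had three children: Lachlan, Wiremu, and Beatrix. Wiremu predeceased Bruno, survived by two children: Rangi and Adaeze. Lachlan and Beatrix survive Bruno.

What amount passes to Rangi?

Jessamy first takes 250,000, leaving a balance of 1,080,000. Jessamy then takes two-fifths of the balance (432,000), for a total of 682,000. The remaining 648,000 passes to the descendants.
The descendants' portion (648,000) is divided into 3 shares of 216,000: Lachlan and Beatrix each take 216,000; Wiremu's 216,000 share passes to Wiremu's issue.
Wiremu's share (216,000) is divided into 2 shares of 108,000: Rangi and Adaeze each take 108,000.

Rangi receives 108,000.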